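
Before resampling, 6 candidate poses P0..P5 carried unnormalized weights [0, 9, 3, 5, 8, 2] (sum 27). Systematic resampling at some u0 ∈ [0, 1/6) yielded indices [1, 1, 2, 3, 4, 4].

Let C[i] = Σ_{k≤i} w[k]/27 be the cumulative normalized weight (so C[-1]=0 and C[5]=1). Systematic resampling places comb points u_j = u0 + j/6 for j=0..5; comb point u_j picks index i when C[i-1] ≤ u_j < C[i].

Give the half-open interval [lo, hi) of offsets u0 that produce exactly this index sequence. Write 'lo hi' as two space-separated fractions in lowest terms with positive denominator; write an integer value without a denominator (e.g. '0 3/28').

0 5/54

C = [0, 1/3, 4/9, 17/27, 25/27, 1]
j=0 picked index 1: u0 ∈ [0, 1/3)
j=1 picked index 1: u0 ∈ [-1/6, 1/6)
j=2 picked index 2: u0 ∈ [0, 1/9)
j=3 picked index 3: u0 ∈ [-1/18, 7/54)
j=4 picked index 4: u0 ∈ [-1/27, 7/27)
j=5 picked index 4: u0 ∈ [-11/54, 5/54)
intersection: [0, 5/54)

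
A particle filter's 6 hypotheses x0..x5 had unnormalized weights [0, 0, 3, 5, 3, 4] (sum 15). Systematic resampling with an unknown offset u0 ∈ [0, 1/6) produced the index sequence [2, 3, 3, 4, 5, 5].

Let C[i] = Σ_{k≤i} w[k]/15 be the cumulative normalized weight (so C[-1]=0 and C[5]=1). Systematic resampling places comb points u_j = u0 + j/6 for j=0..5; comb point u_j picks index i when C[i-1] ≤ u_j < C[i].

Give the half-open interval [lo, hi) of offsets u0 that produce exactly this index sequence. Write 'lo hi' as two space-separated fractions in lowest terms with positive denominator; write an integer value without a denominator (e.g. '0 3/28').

C = [0, 0, 1/5, 8/15, 11/15, 1]
j=0 picked index 2: u0 ∈ [0, 1/5)
j=1 picked index 3: u0 ∈ [1/30, 11/30)
j=2 picked index 3: u0 ∈ [-2/15, 1/5)
j=3 picked index 4: u0 ∈ [1/30, 7/30)
j=4 picked index 5: u0 ∈ [1/15, 1/3)
j=5 picked index 5: u0 ∈ [-1/10, 1/6)
intersection: [1/15, 1/6)

1/15 1/6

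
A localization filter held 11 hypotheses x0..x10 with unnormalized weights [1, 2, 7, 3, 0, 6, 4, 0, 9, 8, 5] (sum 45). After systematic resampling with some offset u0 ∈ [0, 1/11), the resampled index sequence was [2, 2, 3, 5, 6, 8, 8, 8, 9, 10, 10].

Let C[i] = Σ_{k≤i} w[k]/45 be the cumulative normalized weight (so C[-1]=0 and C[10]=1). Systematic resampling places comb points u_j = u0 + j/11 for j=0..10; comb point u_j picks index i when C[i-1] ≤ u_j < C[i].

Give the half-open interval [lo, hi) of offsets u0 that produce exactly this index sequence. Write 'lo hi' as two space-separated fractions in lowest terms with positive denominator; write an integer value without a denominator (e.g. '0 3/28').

7/99 37/495

C = [1/45, 1/15, 2/9, 13/45, 13/45, 19/45, 23/45, 23/45, 32/45, 8/9, 1]
j=0 picked index 2: u0 ∈ [1/15, 2/9)
j=1 picked index 2: u0 ∈ [-4/165, 13/99)
j=2 picked index 3: u0 ∈ [4/99, 53/495)
j=3 picked index 5: u0 ∈ [8/495, 74/495)
j=4 picked index 6: u0 ∈ [29/495, 73/495)
j=5 picked index 8: u0 ∈ [28/495, 127/495)
j=6 picked index 8: u0 ∈ [-17/495, 82/495)
j=7 picked index 8: u0 ∈ [-62/495, 37/495)
j=8 picked index 9: u0 ∈ [-8/495, 16/99)
j=9 picked index 10: u0 ∈ [7/99, 2/11)
j=10 picked index 10: u0 ∈ [-2/99, 1/11)
intersection: [7/99, 37/495)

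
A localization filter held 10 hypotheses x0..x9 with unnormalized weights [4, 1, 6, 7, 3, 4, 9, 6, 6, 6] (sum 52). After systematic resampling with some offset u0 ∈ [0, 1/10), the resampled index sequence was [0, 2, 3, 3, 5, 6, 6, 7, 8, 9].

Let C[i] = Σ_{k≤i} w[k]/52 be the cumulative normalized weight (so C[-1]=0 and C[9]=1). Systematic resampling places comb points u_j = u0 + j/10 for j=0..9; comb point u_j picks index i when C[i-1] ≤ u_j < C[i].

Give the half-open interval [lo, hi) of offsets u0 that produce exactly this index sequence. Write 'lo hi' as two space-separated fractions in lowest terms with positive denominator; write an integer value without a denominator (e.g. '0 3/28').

C = [1/13, 5/52, 11/52, 9/26, 21/52, 25/52, 17/26, 10/13, 23/26, 1]
j=0 picked index 0: u0 ∈ [0, 1/13)
j=1 picked index 2: u0 ∈ [-1/260, 29/260)
j=2 picked index 3: u0 ∈ [3/260, 19/130)
j=3 picked index 3: u0 ∈ [-23/260, 3/65)
j=4 picked index 5: u0 ∈ [1/260, 21/260)
j=5 picked index 6: u0 ∈ [-1/52, 2/13)
j=6 picked index 6: u0 ∈ [-31/260, 7/130)
j=7 picked index 7: u0 ∈ [-3/65, 9/130)
j=8 picked index 8: u0 ∈ [-2/65, 11/130)
j=9 picked index 9: u0 ∈ [-1/65, 1/10)
intersection: [3/260, 3/65)

3/260 3/65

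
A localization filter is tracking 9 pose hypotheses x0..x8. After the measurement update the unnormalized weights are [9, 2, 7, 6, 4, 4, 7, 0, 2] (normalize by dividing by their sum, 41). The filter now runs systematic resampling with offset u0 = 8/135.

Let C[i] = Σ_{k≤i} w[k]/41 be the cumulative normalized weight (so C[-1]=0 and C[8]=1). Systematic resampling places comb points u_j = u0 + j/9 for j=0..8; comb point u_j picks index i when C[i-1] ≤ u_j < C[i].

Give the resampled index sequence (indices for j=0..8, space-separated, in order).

0 0 2 2 3 4 5 6 6

C = [9/41, 11/41, 18/41, 24/41, 28/41, 32/41, 39/41, 39/41, 1]
j=0: u_0=8/135 ∈ [0, 9/41) → index 0
j=1: u_1=23/135 ∈ [0, 9/41) → index 0
j=2: u_2=38/135 ∈ [11/41, 18/41) → index 2
j=3: u_3=53/135 ∈ [11/41, 18/41) → index 2
j=4: u_4=68/135 ∈ [18/41, 24/41) → index 3
j=5: u_5=83/135 ∈ [24/41, 28/41) → index 4
j=6: u_6=98/135 ∈ [28/41, 32/41) → index 5
j=7: u_7=113/135 ∈ [32/41, 39/41) → index 6
j=8: u_8=128/135 ∈ [32/41, 39/41) → index 6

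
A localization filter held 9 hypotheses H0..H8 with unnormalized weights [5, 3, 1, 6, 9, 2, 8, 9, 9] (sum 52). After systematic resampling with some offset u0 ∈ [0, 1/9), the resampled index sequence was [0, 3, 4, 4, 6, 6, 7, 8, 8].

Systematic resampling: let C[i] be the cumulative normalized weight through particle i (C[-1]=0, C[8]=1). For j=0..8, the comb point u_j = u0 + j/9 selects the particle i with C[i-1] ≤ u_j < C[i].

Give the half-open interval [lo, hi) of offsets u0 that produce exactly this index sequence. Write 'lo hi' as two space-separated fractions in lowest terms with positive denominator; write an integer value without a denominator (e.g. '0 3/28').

31/468 5/52

C = [5/52, 2/13, 9/52, 15/52, 6/13, 1/2, 17/26, 43/52, 1]
j=0 picked index 0: u0 ∈ [0, 5/52)
j=1 picked index 3: u0 ∈ [29/468, 83/468)
j=2 picked index 4: u0 ∈ [31/468, 28/117)
j=3 picked index 4: u0 ∈ [-7/156, 5/39)
j=4 picked index 6: u0 ∈ [1/18, 49/234)
j=5 picked index 6: u0 ∈ [-1/18, 23/234)
j=6 picked index 7: u0 ∈ [-1/78, 25/156)
j=7 picked index 8: u0 ∈ [23/468, 2/9)
j=8 picked index 8: u0 ∈ [-29/468, 1/9)
intersection: [31/468, 5/52)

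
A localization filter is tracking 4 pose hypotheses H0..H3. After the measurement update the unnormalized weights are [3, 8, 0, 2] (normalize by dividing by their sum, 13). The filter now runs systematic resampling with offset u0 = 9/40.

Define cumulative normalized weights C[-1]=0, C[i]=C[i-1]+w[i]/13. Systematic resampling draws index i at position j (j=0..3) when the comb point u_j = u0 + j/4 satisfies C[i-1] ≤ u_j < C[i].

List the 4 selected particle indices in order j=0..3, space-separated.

C = [3/13, 11/13, 11/13, 1]
j=0: u_0=9/40 ∈ [0, 3/13) → index 0
j=1: u_1=19/40 ∈ [3/13, 11/13) → index 1
j=2: u_2=29/40 ∈ [3/13, 11/13) → index 1
j=3: u_3=39/40 ∈ [11/13, 1) → index 3

0 1 1 3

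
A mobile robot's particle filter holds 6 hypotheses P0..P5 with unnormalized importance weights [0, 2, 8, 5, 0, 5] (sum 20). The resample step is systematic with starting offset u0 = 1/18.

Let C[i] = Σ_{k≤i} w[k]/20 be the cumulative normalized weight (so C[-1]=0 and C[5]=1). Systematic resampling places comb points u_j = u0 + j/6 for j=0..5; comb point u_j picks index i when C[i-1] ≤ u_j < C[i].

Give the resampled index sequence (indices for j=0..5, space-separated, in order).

1 2 2 3 3 5

C = [0, 1/10, 1/2, 3/4, 3/4, 1]
j=0: u_0=1/18 ∈ [0, 1/10) → index 1
j=1: u_1=2/9 ∈ [1/10, 1/2) → index 2
j=2: u_2=7/18 ∈ [1/10, 1/2) → index 2
j=3: u_3=5/9 ∈ [1/2, 3/4) → index 3
j=4: u_4=13/18 ∈ [1/2, 3/4) → index 3
j=5: u_5=8/9 ∈ [3/4, 1) → index 5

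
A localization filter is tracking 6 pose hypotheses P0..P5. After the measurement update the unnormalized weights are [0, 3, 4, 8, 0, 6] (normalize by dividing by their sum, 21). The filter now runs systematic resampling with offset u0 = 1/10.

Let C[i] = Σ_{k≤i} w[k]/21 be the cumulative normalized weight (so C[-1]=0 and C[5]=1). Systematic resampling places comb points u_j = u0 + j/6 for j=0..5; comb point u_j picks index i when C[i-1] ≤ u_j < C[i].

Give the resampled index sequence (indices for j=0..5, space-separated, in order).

C = [0, 1/7, 1/3, 5/7, 5/7, 1]
j=0: u_0=1/10 ∈ [0, 1/7) → index 1
j=1: u_1=4/15 ∈ [1/7, 1/3) → index 2
j=2: u_2=13/30 ∈ [1/3, 5/7) → index 3
j=3: u_3=3/5 ∈ [1/3, 5/7) → index 3
j=4: u_4=23/30 ∈ [5/7, 1) → index 5
j=5: u_5=14/15 ∈ [5/7, 1) → index 5

1 2 3 3 5 5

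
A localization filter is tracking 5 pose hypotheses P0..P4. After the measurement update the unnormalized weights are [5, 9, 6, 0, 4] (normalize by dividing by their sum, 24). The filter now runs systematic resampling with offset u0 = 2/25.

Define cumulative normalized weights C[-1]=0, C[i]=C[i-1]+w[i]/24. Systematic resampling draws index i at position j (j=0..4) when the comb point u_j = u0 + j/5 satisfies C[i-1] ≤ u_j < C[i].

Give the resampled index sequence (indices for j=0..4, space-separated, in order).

C = [5/24, 7/12, 5/6, 5/6, 1]
j=0: u_0=2/25 ∈ [0, 5/24) → index 0
j=1: u_1=7/25 ∈ [5/24, 7/12) → index 1
j=2: u_2=12/25 ∈ [5/24, 7/12) → index 1
j=3: u_3=17/25 ∈ [7/12, 5/6) → index 2
j=4: u_4=22/25 ∈ [5/6, 1) → index 4

0 1 1 2 4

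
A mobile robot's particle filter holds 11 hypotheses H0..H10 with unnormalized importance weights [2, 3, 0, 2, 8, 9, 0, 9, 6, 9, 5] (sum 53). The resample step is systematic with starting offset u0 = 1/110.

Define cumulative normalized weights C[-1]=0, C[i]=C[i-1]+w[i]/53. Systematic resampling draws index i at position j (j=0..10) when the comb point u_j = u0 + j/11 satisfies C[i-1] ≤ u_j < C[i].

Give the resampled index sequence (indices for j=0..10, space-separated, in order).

C = [2/53, 5/53, 5/53, 7/53, 15/53, 24/53, 24/53, 33/53, 39/53, 48/53, 1]
j=0: u_0=1/110 ∈ [0, 2/53) → index 0
j=1: u_1=1/10 ∈ [5/53, 7/53) → index 3
j=2: u_2=21/110 ∈ [7/53, 15/53) → index 4
j=3: u_3=31/110 ∈ [7/53, 15/53) → index 4
j=4: u_4=41/110 ∈ [15/53, 24/53) → index 5
j=5: u_5=51/110 ∈ [24/53, 33/53) → index 7
j=6: u_6=61/110 ∈ [24/53, 33/53) → index 7
j=7: u_7=71/110 ∈ [33/53, 39/53) → index 8
j=8: u_8=81/110 ∈ [39/53, 48/53) → index 9
j=9: u_9=91/110 ∈ [39/53, 48/53) → index 9
j=10: u_10=101/110 ∈ [48/53, 1) → index 10

0 3 4 4 5 7 7 8 9 9 10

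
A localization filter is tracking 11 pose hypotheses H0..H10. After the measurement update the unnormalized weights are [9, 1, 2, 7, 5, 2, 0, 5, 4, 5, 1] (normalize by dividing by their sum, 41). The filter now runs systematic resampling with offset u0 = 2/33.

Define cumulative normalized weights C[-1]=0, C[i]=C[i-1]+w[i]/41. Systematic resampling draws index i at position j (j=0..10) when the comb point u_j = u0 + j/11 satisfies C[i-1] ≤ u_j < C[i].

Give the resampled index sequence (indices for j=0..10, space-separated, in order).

C = [9/41, 10/41, 12/41, 19/41, 24/41, 26/41, 26/41, 31/41, 35/41, 40/41, 1]
j=0: u_0=2/33 ∈ [0, 9/41) → index 0
j=1: u_1=5/33 ∈ [0, 9/41) → index 0
j=2: u_2=8/33 ∈ [9/41, 10/41) → index 1
j=3: u_3=1/3 ∈ [12/41, 19/41) → index 3
j=4: u_4=14/33 ∈ [12/41, 19/41) → index 3
j=5: u_5=17/33 ∈ [19/41, 24/41) → index 4
j=6: u_6=20/33 ∈ [24/41, 26/41) → index 5
j=7: u_7=23/33 ∈ [26/41, 31/41) → index 7
j=8: u_8=26/33 ∈ [31/41, 35/41) → index 8
j=9: u_9=29/33 ∈ [35/41, 40/41) → index 9
j=10: u_10=32/33 ∈ [35/41, 40/41) → index 9

0 0 1 3 3 4 5 7 8 9 9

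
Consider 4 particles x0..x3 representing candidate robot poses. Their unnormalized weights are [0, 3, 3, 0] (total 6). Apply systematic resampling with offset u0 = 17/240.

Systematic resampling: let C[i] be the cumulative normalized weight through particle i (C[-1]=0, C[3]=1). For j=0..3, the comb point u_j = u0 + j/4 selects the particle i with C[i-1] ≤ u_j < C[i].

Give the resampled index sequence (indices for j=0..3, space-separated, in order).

C = [0, 1/2, 1, 1]
j=0: u_0=17/240 ∈ [0, 1/2) → index 1
j=1: u_1=77/240 ∈ [0, 1/2) → index 1
j=2: u_2=137/240 ∈ [1/2, 1) → index 2
j=3: u_3=197/240 ∈ [1/2, 1) → index 2

1 1 2 2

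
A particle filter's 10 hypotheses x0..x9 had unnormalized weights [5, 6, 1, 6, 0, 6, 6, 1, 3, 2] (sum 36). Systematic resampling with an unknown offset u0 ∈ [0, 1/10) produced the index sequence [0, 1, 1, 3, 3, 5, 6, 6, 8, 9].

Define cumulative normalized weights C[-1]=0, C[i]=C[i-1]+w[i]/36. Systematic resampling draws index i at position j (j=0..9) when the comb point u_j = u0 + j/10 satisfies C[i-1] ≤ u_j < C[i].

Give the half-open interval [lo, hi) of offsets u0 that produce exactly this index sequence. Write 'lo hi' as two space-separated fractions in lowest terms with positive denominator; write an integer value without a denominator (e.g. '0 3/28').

C = [5/36, 11/36, 1/3, 1/2, 1/2, 2/3, 5/6, 31/36, 17/18, 1]
j=0 picked index 0: u0 ∈ [0, 5/36)
j=1 picked index 1: u0 ∈ [7/180, 37/180)
j=2 picked index 1: u0 ∈ [-11/180, 19/180)
j=3 picked index 3: u0 ∈ [1/30, 1/5)
j=4 picked index 3: u0 ∈ [-1/15, 1/10)
j=5 picked index 5: u0 ∈ [0, 1/6)
j=6 picked index 6: u0 ∈ [1/15, 7/30)
j=7 picked index 6: u0 ∈ [-1/30, 2/15)
j=8 picked index 8: u0 ∈ [11/180, 13/90)
j=9 picked index 9: u0 ∈ [2/45, 1/10)
intersection: [1/15, 1/10)

1/15 1/10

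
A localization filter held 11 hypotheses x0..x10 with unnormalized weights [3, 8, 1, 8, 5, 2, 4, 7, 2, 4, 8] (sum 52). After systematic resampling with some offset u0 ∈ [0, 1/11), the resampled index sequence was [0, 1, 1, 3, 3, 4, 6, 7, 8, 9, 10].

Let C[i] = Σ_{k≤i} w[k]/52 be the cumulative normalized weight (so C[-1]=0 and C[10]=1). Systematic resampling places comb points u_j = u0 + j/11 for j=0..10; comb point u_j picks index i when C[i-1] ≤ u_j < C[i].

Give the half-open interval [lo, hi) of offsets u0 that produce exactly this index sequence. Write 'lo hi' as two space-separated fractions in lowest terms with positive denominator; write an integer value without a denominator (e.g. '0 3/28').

1/286 3/143

C = [3/52, 11/52, 3/13, 5/13, 25/52, 27/52, 31/52, 19/26, 10/13, 11/13, 1]
j=0 picked index 0: u0 ∈ [0, 3/52)
j=1 picked index 1: u0 ∈ [-19/572, 69/572)
j=2 picked index 1: u0 ∈ [-71/572, 17/572)
j=3 picked index 3: u0 ∈ [-6/143, 16/143)
j=4 picked index 3: u0 ∈ [-19/143, 3/143)
j=5 picked index 4: u0 ∈ [-10/143, 15/572)
j=6 picked index 6: u0 ∈ [-15/572, 29/572)
j=7 picked index 7: u0 ∈ [-23/572, 27/286)
j=8 picked index 8: u0 ∈ [1/286, 6/143)
j=9 picked index 9: u0 ∈ [-7/143, 4/143)
j=10 picked index 10: u0 ∈ [-9/143, 1/11)
intersection: [1/286, 3/143)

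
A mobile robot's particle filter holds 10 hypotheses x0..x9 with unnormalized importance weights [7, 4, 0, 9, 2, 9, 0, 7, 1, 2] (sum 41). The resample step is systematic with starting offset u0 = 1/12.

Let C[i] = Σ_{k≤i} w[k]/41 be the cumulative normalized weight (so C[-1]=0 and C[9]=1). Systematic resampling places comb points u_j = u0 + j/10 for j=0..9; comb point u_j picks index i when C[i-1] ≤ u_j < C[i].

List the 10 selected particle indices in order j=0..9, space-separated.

0 1 3 3 3 5 5 7 7 9

C = [7/41, 11/41, 11/41, 20/41, 22/41, 31/41, 31/41, 38/41, 39/41, 1]
j=0: u_0=1/12 ∈ [0, 7/41) → index 0
j=1: u_1=11/60 ∈ [7/41, 11/41) → index 1
j=2: u_2=17/60 ∈ [11/41, 20/41) → index 3
j=3: u_3=23/60 ∈ [11/41, 20/41) → index 3
j=4: u_4=29/60 ∈ [11/41, 20/41) → index 3
j=5: u_5=7/12 ∈ [22/41, 31/41) → index 5
j=6: u_6=41/60 ∈ [22/41, 31/41) → index 5
j=7: u_7=47/60 ∈ [31/41, 38/41) → index 7
j=8: u_8=53/60 ∈ [31/41, 38/41) → index 7
j=9: u_9=59/60 ∈ [39/41, 1) → index 9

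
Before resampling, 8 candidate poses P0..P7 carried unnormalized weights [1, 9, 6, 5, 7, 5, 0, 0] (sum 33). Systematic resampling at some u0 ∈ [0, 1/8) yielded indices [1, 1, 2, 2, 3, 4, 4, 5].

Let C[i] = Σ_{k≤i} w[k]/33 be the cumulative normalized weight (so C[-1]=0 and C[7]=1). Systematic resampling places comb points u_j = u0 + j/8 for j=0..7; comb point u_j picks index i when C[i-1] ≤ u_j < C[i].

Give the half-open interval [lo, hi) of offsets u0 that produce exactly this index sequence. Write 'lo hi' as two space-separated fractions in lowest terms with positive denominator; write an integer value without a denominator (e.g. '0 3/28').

C = [1/33, 10/33, 16/33, 7/11, 28/33, 1, 1, 1]
j=0 picked index 1: u0 ∈ [1/33, 10/33)
j=1 picked index 1: u0 ∈ [-25/264, 47/264)
j=2 picked index 2: u0 ∈ [7/132, 31/132)
j=3 picked index 2: u0 ∈ [-19/264, 29/264)
j=4 picked index 3: u0 ∈ [-1/66, 3/22)
j=5 picked index 4: u0 ∈ [1/88, 59/264)
j=6 picked index 4: u0 ∈ [-5/44, 13/132)
j=7 picked index 5: u0 ∈ [-7/264, 1/8)
intersection: [7/132, 13/132)

7/132 13/132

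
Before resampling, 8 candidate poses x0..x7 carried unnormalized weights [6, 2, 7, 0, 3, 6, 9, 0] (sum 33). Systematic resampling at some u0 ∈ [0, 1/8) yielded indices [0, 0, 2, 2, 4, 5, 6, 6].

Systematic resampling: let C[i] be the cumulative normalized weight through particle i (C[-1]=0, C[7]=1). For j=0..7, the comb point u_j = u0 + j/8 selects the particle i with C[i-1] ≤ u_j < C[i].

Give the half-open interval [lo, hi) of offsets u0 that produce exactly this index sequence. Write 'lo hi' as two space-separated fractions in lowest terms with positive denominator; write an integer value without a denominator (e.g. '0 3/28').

0 1/22

C = [2/11, 8/33, 5/11, 5/11, 6/11, 8/11, 1, 1]
j=0 picked index 0: u0 ∈ [0, 2/11)
j=1 picked index 0: u0 ∈ [-1/8, 5/88)
j=2 picked index 2: u0 ∈ [-1/132, 9/44)
j=3 picked index 2: u0 ∈ [-35/264, 7/88)
j=4 picked index 4: u0 ∈ [-1/22, 1/22)
j=5 picked index 5: u0 ∈ [-7/88, 9/88)
j=6 picked index 6: u0 ∈ [-1/44, 1/4)
j=7 picked index 6: u0 ∈ [-13/88, 1/8)
intersection: [0, 1/22)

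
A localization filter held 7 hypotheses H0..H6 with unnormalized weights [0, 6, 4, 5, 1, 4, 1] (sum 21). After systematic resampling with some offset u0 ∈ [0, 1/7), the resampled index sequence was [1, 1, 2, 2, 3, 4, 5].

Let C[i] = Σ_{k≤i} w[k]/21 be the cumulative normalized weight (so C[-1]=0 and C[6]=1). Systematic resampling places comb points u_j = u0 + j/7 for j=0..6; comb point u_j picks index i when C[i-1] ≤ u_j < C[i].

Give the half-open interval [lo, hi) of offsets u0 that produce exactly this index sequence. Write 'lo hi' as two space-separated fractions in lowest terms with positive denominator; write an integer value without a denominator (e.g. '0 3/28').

C = [0, 2/7, 10/21, 5/7, 16/21, 20/21, 1]
j=0 picked index 1: u0 ∈ [0, 2/7)
j=1 picked index 1: u0 ∈ [-1/7, 1/7)
j=2 picked index 2: u0 ∈ [0, 4/21)
j=3 picked index 2: u0 ∈ [-1/7, 1/21)
j=4 picked index 3: u0 ∈ [-2/21, 1/7)
j=5 picked index 4: u0 ∈ [0, 1/21)
j=6 picked index 5: u0 ∈ [-2/21, 2/21)
intersection: [0, 1/21)

0 1/21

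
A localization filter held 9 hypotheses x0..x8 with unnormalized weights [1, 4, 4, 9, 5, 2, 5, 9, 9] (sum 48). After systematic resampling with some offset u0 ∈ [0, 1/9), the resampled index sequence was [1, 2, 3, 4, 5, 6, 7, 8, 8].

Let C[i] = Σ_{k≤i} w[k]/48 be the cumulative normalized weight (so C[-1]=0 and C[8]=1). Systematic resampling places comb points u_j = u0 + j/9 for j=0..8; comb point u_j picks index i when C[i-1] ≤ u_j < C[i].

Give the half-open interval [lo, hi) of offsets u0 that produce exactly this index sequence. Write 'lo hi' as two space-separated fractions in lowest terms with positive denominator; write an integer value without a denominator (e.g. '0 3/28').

1/24 5/72

C = [1/48, 5/48, 3/16, 3/8, 23/48, 25/48, 5/8, 13/16, 1]
j=0 picked index 1: u0 ∈ [1/48, 5/48)
j=1 picked index 2: u0 ∈ [-1/144, 11/144)
j=2 picked index 3: u0 ∈ [-5/144, 11/72)
j=3 picked index 4: u0 ∈ [1/24, 7/48)
j=4 picked index 5: u0 ∈ [5/144, 11/144)
j=5 picked index 6: u0 ∈ [-5/144, 5/72)
j=6 picked index 7: u0 ∈ [-1/24, 7/48)
j=7 picked index 8: u0 ∈ [5/144, 2/9)
j=8 picked index 8: u0 ∈ [-11/144, 1/9)
intersection: [1/24, 5/72)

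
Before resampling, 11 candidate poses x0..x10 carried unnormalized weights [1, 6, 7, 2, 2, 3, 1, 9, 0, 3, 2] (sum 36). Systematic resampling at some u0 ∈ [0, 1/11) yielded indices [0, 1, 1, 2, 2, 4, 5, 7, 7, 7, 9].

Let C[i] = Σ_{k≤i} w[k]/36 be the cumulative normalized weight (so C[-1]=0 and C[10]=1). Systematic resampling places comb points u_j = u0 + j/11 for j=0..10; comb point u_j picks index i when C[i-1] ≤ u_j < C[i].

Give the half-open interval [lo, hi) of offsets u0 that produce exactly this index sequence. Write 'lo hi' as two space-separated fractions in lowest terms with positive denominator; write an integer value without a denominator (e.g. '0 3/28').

C = [1/36, 7/36, 7/18, 4/9, 1/2, 7/12, 11/18, 31/36, 31/36, 17/18, 1]
j=0 picked index 0: u0 ∈ [0, 1/36)
j=1 picked index 1: u0 ∈ [-25/396, 41/396)
j=2 picked index 1: u0 ∈ [-61/396, 5/396)
j=3 picked index 2: u0 ∈ [-31/396, 23/198)
j=4 picked index 2: u0 ∈ [-67/396, 5/198)
j=5 picked index 4: u0 ∈ [-1/99, 1/22)
j=6 picked index 5: u0 ∈ [-1/22, 5/132)
j=7 picked index 7: u0 ∈ [-5/198, 89/396)
j=8 picked index 7: u0 ∈ [-23/198, 53/396)
j=9 picked index 7: u0 ∈ [-41/198, 17/396)
j=10 picked index 9: u0 ∈ [-19/396, 7/198)
intersection: [0, 5/396)

0 5/396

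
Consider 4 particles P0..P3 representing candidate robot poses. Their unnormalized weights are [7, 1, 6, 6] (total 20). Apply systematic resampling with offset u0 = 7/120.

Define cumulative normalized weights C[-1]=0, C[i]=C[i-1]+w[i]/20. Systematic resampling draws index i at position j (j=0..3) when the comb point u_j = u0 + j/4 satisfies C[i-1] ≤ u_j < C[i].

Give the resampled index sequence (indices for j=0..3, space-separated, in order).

0 0 2 3

C = [7/20, 2/5, 7/10, 1]
j=0: u_0=7/120 ∈ [0, 7/20) → index 0
j=1: u_1=37/120 ∈ [0, 7/20) → index 0
j=2: u_2=67/120 ∈ [2/5, 7/10) → index 2
j=3: u_3=97/120 ∈ [7/10, 1) → index 3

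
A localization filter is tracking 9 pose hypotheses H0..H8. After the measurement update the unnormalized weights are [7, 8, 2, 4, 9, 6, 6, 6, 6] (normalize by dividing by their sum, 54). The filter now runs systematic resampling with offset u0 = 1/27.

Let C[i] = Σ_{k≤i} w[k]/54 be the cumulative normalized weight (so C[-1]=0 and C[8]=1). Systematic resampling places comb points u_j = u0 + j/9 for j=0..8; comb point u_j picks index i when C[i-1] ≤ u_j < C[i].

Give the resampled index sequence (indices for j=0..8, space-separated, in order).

C = [7/54, 5/18, 17/54, 7/18, 5/9, 2/3, 7/9, 8/9, 1]
j=0: u_0=1/27 ∈ [0, 7/54) → index 0
j=1: u_1=4/27 ∈ [7/54, 5/18) → index 1
j=2: u_2=7/27 ∈ [7/54, 5/18) → index 1
j=3: u_3=10/27 ∈ [17/54, 7/18) → index 3
j=4: u_4=13/27 ∈ [7/18, 5/9) → index 4
j=5: u_5=16/27 ∈ [5/9, 2/3) → index 5
j=6: u_6=19/27 ∈ [2/3, 7/9) → index 6
j=7: u_7=22/27 ∈ [7/9, 8/9) → index 7
j=8: u_8=25/27 ∈ [8/9, 1) → index 8

0 1 1 3 4 5 6 7 8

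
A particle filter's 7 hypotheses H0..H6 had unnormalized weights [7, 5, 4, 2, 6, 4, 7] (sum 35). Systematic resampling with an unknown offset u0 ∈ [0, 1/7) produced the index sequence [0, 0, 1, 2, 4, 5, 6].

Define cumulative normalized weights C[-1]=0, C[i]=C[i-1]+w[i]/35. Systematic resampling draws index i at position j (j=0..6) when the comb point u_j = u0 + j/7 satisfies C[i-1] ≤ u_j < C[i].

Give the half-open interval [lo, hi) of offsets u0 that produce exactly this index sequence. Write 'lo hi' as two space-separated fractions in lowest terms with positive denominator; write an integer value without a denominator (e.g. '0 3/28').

C = [1/5, 12/35, 16/35, 18/35, 24/35, 4/5, 1]
j=0 picked index 0: u0 ∈ [0, 1/5)
j=1 picked index 0: u0 ∈ [-1/7, 2/35)
j=2 picked index 1: u0 ∈ [-3/35, 2/35)
j=3 picked index 2: u0 ∈ [-3/35, 1/35)
j=4 picked index 4: u0 ∈ [-2/35, 4/35)
j=5 picked index 5: u0 ∈ [-1/35, 3/35)
j=6 picked index 6: u0 ∈ [-2/35, 1/7)
intersection: [0, 1/35)

0 1/35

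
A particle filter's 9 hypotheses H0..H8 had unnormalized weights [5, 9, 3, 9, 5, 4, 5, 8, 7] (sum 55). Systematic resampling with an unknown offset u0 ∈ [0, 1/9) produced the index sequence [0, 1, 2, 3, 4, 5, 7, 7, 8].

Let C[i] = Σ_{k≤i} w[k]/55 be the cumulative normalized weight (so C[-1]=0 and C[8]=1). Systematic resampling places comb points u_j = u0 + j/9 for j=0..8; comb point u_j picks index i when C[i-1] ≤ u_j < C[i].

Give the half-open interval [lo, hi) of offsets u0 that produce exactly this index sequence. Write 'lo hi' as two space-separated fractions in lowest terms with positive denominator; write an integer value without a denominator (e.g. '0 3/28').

C = [1/11, 14/55, 17/55, 26/55, 31/55, 7/11, 8/11, 48/55, 1]
j=0 picked index 0: u0 ∈ [0, 1/11)
j=1 picked index 1: u0 ∈ [-2/99, 71/495)
j=2 picked index 2: u0 ∈ [16/495, 43/495)
j=3 picked index 3: u0 ∈ [-4/165, 23/165)
j=4 picked index 4: u0 ∈ [14/495, 59/495)
j=5 picked index 5: u0 ∈ [4/495, 8/99)
j=6 picked index 7: u0 ∈ [2/33, 34/165)
j=7 picked index 7: u0 ∈ [-5/99, 47/495)
j=8 picked index 8: u0 ∈ [-8/495, 1/9)
intersection: [2/33, 8/99)

2/33 8/99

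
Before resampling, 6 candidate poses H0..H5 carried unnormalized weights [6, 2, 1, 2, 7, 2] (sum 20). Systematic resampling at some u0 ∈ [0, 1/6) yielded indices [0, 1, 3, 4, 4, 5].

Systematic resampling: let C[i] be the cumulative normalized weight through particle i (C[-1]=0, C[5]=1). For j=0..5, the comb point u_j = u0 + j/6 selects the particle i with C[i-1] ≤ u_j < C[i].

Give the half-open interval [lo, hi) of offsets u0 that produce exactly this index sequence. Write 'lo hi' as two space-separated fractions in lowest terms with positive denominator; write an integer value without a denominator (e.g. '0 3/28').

2/15 1/6

C = [3/10, 2/5, 9/20, 11/20, 9/10, 1]
j=0 picked index 0: u0 ∈ [0, 3/10)
j=1 picked index 1: u0 ∈ [2/15, 7/30)
j=2 picked index 3: u0 ∈ [7/60, 13/60)
j=3 picked index 4: u0 ∈ [1/20, 2/5)
j=4 picked index 4: u0 ∈ [-7/60, 7/30)
j=5 picked index 5: u0 ∈ [1/15, 1/6)
intersection: [2/15, 1/6)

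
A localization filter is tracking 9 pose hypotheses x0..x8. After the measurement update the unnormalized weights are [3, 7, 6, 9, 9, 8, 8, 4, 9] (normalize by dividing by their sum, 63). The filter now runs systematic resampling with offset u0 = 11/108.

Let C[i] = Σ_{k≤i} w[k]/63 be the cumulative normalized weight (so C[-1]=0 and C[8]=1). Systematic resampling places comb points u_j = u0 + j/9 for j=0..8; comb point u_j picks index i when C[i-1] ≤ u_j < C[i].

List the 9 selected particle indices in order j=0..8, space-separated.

1 2 3 4 5 5 6 8 8

C = [1/21, 10/63, 16/63, 25/63, 34/63, 2/3, 50/63, 6/7, 1]
j=0: u_0=11/108 ∈ [1/21, 10/63) → index 1
j=1: u_1=23/108 ∈ [10/63, 16/63) → index 2
j=2: u_2=35/108 ∈ [16/63, 25/63) → index 3
j=3: u_3=47/108 ∈ [25/63, 34/63) → index 4
j=4: u_4=59/108 ∈ [34/63, 2/3) → index 5
j=5: u_5=71/108 ∈ [34/63, 2/3) → index 5
j=6: u_6=83/108 ∈ [2/3, 50/63) → index 6
j=7: u_7=95/108 ∈ [6/7, 1) → index 8
j=8: u_8=107/108 ∈ [6/7, 1) → index 8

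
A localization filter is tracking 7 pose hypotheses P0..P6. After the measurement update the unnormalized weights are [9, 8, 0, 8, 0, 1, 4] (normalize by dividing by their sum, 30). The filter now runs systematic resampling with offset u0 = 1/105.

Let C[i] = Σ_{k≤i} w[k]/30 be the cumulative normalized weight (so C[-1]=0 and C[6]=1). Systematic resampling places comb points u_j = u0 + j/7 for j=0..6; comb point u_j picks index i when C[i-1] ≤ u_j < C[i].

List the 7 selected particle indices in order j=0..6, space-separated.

C = [3/10, 17/30, 17/30, 5/6, 5/6, 13/15, 1]
j=0: u_0=1/105 ∈ [0, 3/10) → index 0
j=1: u_1=16/105 ∈ [0, 3/10) → index 0
j=2: u_2=31/105 ∈ [0, 3/10) → index 0
j=3: u_3=46/105 ∈ [3/10, 17/30) → index 1
j=4: u_4=61/105 ∈ [17/30, 5/6) → index 3
j=5: u_5=76/105 ∈ [17/30, 5/6) → index 3
j=6: u_6=13/15 ∈ [13/15, 1) → index 6

0 0 0 1 3 3 6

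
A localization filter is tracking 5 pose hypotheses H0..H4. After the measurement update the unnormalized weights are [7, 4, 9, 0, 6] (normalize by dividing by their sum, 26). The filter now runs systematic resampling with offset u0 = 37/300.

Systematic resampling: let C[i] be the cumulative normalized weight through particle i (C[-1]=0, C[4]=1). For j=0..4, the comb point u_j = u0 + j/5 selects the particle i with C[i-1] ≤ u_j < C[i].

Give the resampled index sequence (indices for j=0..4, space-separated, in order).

0 1 2 2 4

C = [7/26, 11/26, 10/13, 10/13, 1]
j=0: u_0=37/300 ∈ [0, 7/26) → index 0
j=1: u_1=97/300 ∈ [7/26, 11/26) → index 1
j=2: u_2=157/300 ∈ [11/26, 10/13) → index 2
j=3: u_3=217/300 ∈ [11/26, 10/13) → index 2
j=4: u_4=277/300 ∈ [10/13, 1) → index 4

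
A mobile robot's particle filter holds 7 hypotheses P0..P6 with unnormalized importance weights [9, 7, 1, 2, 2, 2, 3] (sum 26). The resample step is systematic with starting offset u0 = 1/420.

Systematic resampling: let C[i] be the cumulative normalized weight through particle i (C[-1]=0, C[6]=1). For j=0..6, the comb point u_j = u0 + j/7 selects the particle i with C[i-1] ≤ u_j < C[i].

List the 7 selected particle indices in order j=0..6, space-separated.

C = [9/26, 8/13, 17/26, 19/26, 21/26, 23/26, 1]
j=0: u_0=1/420 ∈ [0, 9/26) → index 0
j=1: u_1=61/420 ∈ [0, 9/26) → index 0
j=2: u_2=121/420 ∈ [0, 9/26) → index 0
j=3: u_3=181/420 ∈ [9/26, 8/13) → index 1
j=4: u_4=241/420 ∈ [9/26, 8/13) → index 1
j=5: u_5=43/60 ∈ [17/26, 19/26) → index 3
j=6: u_6=361/420 ∈ [21/26, 23/26) → index 5

0 0 0 1 1 3 5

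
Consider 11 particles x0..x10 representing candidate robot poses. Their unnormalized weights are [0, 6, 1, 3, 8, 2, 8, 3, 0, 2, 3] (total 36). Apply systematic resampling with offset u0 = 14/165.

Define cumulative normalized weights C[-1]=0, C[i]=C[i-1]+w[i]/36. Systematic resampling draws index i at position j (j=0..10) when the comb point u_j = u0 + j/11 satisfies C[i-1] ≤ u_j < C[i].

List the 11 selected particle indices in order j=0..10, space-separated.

1 2 3 4 4 5 6 6 7 9 10

C = [0, 1/6, 7/36, 5/18, 1/2, 5/9, 7/9, 31/36, 31/36, 11/12, 1]
j=0: u_0=14/165 ∈ [0, 1/6) → index 1
j=1: u_1=29/165 ∈ [1/6, 7/36) → index 2
j=2: u_2=4/15 ∈ [7/36, 5/18) → index 3
j=3: u_3=59/165 ∈ [5/18, 1/2) → index 4
j=4: u_4=74/165 ∈ [5/18, 1/2) → index 4
j=5: u_5=89/165 ∈ [1/2, 5/9) → index 5
j=6: u_6=104/165 ∈ [5/9, 7/9) → index 6
j=7: u_7=119/165 ∈ [5/9, 7/9) → index 6
j=8: u_8=134/165 ∈ [7/9, 31/36) → index 7
j=9: u_9=149/165 ∈ [31/36, 11/12) → index 9
j=10: u_10=164/165 ∈ [11/12, 1) → index 10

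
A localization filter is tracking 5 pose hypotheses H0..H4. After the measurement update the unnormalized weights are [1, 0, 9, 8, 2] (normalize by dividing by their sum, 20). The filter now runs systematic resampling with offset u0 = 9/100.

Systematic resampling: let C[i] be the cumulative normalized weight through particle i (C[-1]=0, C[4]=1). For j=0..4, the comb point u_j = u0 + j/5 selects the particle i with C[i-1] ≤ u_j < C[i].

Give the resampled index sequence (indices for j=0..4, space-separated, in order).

2 2 2 3 3

C = [1/20, 1/20, 1/2, 9/10, 1]
j=0: u_0=9/100 ∈ [1/20, 1/2) → index 2
j=1: u_1=29/100 ∈ [1/20, 1/2) → index 2
j=2: u_2=49/100 ∈ [1/20, 1/2) → index 2
j=3: u_3=69/100 ∈ [1/2, 9/10) → index 3
j=4: u_4=89/100 ∈ [1/2, 9/10) → index 3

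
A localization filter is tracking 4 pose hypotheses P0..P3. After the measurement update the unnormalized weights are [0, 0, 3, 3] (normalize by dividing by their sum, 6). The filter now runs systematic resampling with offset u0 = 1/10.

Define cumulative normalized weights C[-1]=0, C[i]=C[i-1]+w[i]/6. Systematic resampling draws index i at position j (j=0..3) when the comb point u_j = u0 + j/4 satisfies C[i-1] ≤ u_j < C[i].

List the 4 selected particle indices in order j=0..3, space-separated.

C = [0, 0, 1/2, 1]
j=0: u_0=1/10 ∈ [0, 1/2) → index 2
j=1: u_1=7/20 ∈ [0, 1/2) → index 2
j=2: u_2=3/5 ∈ [1/2, 1) → index 3
j=3: u_3=17/20 ∈ [1/2, 1) → index 3

2 2 3 3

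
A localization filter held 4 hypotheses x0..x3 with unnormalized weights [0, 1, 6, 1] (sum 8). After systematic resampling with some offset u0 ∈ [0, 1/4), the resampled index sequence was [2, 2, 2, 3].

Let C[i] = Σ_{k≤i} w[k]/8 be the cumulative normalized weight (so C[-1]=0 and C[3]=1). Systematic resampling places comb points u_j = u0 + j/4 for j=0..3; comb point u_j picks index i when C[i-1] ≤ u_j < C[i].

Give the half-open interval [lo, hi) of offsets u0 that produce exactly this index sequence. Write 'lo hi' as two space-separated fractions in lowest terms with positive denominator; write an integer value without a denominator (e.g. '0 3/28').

C = [0, 1/8, 7/8, 1]
j=0 picked index 2: u0 ∈ [1/8, 7/8)
j=1 picked index 2: u0 ∈ [-1/8, 5/8)
j=2 picked index 2: u0 ∈ [-3/8, 3/8)
j=3 picked index 3: u0 ∈ [1/8, 1/4)
intersection: [1/8, 1/4)

1/8 1/4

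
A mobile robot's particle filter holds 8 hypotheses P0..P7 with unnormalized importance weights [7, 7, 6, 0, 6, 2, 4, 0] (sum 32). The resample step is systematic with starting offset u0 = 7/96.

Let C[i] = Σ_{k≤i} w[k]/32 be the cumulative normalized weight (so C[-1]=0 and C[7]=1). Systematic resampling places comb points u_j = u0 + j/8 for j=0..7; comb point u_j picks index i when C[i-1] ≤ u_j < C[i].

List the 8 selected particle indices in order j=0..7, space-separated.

C = [7/32, 7/16, 5/8, 5/8, 13/16, 7/8, 1, 1]
j=0: u_0=7/96 ∈ [0, 7/32) → index 0
j=1: u_1=19/96 ∈ [0, 7/32) → index 0
j=2: u_2=31/96 ∈ [7/32, 7/16) → index 1
j=3: u_3=43/96 ∈ [7/16, 5/8) → index 2
j=4: u_4=55/96 ∈ [7/16, 5/8) → index 2
j=5: u_5=67/96 ∈ [5/8, 13/16) → index 4
j=6: u_6=79/96 ∈ [13/16, 7/8) → index 5
j=7: u_7=91/96 ∈ [7/8, 1) → index 6

0 0 1 2 2 4 5 6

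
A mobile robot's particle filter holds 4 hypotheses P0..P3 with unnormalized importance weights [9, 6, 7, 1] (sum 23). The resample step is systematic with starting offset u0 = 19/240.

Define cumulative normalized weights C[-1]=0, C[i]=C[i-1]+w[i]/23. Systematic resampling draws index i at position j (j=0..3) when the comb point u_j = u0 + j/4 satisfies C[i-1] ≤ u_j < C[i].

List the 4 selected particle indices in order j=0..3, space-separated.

C = [9/23, 15/23, 22/23, 1]
j=0: u_0=19/240 ∈ [0, 9/23) → index 0
j=1: u_1=79/240 ∈ [0, 9/23) → index 0
j=2: u_2=139/240 ∈ [9/23, 15/23) → index 1
j=3: u_3=199/240 ∈ [15/23, 22/23) → index 2

0 0 1 2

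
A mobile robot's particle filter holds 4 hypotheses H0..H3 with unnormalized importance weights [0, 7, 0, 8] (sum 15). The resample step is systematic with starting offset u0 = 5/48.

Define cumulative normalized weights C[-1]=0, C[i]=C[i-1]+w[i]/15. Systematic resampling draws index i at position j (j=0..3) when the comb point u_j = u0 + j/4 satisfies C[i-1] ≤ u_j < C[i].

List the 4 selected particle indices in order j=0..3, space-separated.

C = [0, 7/15, 7/15, 1]
j=0: u_0=5/48 ∈ [0, 7/15) → index 1
j=1: u_1=17/48 ∈ [0, 7/15) → index 1
j=2: u_2=29/48 ∈ [7/15, 1) → index 3
j=3: u_3=41/48 ∈ [7/15, 1) → index 3

1 1 3 3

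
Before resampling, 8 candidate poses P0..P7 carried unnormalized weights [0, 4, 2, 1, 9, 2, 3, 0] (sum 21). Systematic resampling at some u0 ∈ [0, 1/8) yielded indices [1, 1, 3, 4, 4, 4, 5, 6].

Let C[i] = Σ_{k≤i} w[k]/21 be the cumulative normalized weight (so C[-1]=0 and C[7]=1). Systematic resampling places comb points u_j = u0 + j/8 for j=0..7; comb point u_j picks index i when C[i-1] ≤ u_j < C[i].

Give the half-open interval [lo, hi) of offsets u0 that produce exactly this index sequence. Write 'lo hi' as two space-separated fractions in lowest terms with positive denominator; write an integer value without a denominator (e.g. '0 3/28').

1/28 11/168

C = [0, 4/21, 2/7, 1/3, 16/21, 6/7, 1, 1]
j=0 picked index 1: u0 ∈ [0, 4/21)
j=1 picked index 1: u0 ∈ [-1/8, 11/168)
j=2 picked index 3: u0 ∈ [1/28, 1/12)
j=3 picked index 4: u0 ∈ [-1/24, 65/168)
j=4 picked index 4: u0 ∈ [-1/6, 11/42)
j=5 picked index 4: u0 ∈ [-7/24, 23/168)
j=6 picked index 5: u0 ∈ [1/84, 3/28)
j=7 picked index 6: u0 ∈ [-1/56, 1/8)
intersection: [1/28, 11/168)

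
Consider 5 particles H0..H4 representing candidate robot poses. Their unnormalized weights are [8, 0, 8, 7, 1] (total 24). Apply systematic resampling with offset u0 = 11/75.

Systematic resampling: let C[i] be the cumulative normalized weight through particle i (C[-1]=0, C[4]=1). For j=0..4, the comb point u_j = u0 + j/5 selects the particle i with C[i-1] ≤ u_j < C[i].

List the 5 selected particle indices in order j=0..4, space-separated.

0 2 2 3 3

C = [1/3, 1/3, 2/3, 23/24, 1]
j=0: u_0=11/75 ∈ [0, 1/3) → index 0
j=1: u_1=26/75 ∈ [1/3, 2/3) → index 2
j=2: u_2=41/75 ∈ [1/3, 2/3) → index 2
j=3: u_3=56/75 ∈ [2/3, 23/24) → index 3
j=4: u_4=71/75 ∈ [2/3, 23/24) → index 3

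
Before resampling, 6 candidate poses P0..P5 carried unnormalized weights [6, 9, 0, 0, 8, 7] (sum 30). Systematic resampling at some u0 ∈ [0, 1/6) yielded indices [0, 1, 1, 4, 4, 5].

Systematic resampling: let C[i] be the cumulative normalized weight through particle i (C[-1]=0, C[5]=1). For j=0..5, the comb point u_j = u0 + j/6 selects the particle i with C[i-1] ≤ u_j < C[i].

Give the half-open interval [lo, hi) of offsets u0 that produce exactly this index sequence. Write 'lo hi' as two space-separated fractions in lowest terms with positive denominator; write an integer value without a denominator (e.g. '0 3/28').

C = [1/5, 1/2, 1/2, 1/2, 23/30, 1]
j=0 picked index 0: u0 ∈ [0, 1/5)
j=1 picked index 1: u0 ∈ [1/30, 1/3)
j=2 picked index 1: u0 ∈ [-2/15, 1/6)
j=3 picked index 4: u0 ∈ [0, 4/15)
j=4 picked index 4: u0 ∈ [-1/6, 1/10)
j=5 picked index 5: u0 ∈ [-1/15, 1/6)
intersection: [1/30, 1/10)

1/30 1/10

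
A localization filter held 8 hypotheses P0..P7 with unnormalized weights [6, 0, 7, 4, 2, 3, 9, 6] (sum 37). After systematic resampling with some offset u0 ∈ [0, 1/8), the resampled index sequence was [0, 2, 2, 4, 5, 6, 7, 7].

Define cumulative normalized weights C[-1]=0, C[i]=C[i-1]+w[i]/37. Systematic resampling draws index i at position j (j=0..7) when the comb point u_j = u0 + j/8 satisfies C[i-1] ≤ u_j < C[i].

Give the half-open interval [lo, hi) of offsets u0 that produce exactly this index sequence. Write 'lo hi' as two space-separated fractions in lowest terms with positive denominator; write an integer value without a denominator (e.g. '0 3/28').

13/148 7/74

C = [6/37, 6/37, 13/37, 17/37, 19/37, 22/37, 31/37, 1]
j=0 picked index 0: u0 ∈ [0, 6/37)
j=1 picked index 2: u0 ∈ [11/296, 67/296)
j=2 picked index 2: u0 ∈ [-13/148, 15/148)
j=3 picked index 4: u0 ∈ [25/296, 41/296)
j=4 picked index 5: u0 ∈ [1/74, 7/74)
j=5 picked index 6: u0 ∈ [-9/296, 63/296)
j=6 picked index 7: u0 ∈ [13/148, 1/4)
j=7 picked index 7: u0 ∈ [-11/296, 1/8)
intersection: [13/148, 7/74)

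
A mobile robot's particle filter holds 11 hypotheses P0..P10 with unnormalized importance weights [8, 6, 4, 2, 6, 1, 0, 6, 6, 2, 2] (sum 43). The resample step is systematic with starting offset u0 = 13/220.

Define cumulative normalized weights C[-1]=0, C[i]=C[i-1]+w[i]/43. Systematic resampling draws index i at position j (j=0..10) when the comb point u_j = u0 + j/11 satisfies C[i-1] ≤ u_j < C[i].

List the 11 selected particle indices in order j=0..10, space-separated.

0 0 1 2 3 4 4 7 8 8 10

C = [8/43, 14/43, 18/43, 20/43, 26/43, 27/43, 27/43, 33/43, 39/43, 41/43, 1]
j=0: u_0=13/220 ∈ [0, 8/43) → index 0
j=1: u_1=3/20 ∈ [0, 8/43) → index 0
j=2: u_2=53/220 ∈ [8/43, 14/43) → index 1
j=3: u_3=73/220 ∈ [14/43, 18/43) → index 2
j=4: u_4=93/220 ∈ [18/43, 20/43) → index 3
j=5: u_5=113/220 ∈ [20/43, 26/43) → index 4
j=6: u_6=133/220 ∈ [20/43, 26/43) → index 4
j=7: u_7=153/220 ∈ [27/43, 33/43) → index 7
j=8: u_8=173/220 ∈ [33/43, 39/43) → index 8
j=9: u_9=193/220 ∈ [33/43, 39/43) → index 8
j=10: u_10=213/220 ∈ [41/43, 1) → index 10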